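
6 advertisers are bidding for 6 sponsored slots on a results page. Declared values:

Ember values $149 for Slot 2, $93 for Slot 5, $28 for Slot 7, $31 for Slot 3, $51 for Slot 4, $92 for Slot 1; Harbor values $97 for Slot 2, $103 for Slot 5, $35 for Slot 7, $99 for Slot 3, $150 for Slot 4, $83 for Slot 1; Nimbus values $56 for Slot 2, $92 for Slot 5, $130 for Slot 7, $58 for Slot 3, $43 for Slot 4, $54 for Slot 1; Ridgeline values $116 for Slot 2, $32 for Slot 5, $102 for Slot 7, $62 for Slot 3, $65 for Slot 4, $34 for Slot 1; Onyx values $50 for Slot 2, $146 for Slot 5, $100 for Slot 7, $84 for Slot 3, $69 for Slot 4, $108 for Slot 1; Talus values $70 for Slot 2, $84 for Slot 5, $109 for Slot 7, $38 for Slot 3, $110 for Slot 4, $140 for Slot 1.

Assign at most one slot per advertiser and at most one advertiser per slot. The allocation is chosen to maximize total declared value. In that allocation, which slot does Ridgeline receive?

This is the linear assignment problem.
Optimal: Ember→Slot 2 ($149), Harbor→Slot 4 ($150), Nimbus→Slot 7 ($130), Ridgeline→Slot 3 ($62), Onyx→Slot 5 ($146), Talus→Slot 1 ($140) — total 149+150+130+62+146+140 = $777.
Every other assignment is strictly worse.
Ridgeline's own top slot is Slot 2 ($116), but forcing Ridgeline→Slot 2 and reassigning the rest optimally gives only $713 — worse by 64.

Ridgeline receives Slot 3.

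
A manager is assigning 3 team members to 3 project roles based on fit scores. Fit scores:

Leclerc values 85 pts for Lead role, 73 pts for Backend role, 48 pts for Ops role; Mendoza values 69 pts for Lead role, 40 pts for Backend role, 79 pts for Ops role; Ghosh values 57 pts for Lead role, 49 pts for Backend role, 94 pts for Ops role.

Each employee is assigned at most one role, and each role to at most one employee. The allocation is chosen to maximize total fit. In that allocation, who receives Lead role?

Mendoza receives Lead role.

Optimal: Leclerc→Backend role (73 pts), Mendoza→Lead role (69 pts), Ghosh→Ops role (94 pts) — total 73+69+94 = 236 pts.
Column-greedy (each role in turn goes to its best remaining employee) gives 213 pts, worse by 23.
Swapping Leclerc↔Mendoza (Leclerc→Lead role 85 pts, Mendoza→Backend role 40 pts) loses 17.
Mendoza's own top role is Ops role (79 pts), but forcing Mendoza→Ops role and reassigning the rest optimally gives only 213 pts — worse by 23.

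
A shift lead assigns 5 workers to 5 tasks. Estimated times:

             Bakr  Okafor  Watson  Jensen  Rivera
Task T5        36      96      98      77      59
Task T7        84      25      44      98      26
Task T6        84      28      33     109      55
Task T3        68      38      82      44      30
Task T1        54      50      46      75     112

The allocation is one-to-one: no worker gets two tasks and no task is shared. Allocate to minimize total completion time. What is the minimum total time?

Minimum total: 180 min

Optimal: Bakr→Task T5 (36 min), Okafor→Task T6 (28 min), Watson→Task T1 (46 min), Jensen→Task T3 (44 min), Rivera→Task T7 (26 min) — total 36+28+46+44+26 = 180 min.
Column-greedy (each task in turn goes to its cheapest remaining worker) gives 199 min, worse by 19.
Next-best assignment: Bakr→Task T5, Okafor→Task T1, Watson→Task T6, Jensen→Task T3, Rivera→Task T7 = 189 min.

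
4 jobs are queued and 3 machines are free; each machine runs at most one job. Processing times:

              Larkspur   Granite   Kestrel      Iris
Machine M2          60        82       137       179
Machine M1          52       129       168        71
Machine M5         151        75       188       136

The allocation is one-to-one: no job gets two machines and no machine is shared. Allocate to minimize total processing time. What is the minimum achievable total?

Min total: 206 min

This is a one-to-one assignment (minimum-cost bipartite matching).
Optimal: Larkspur→Machine M2 (60 min), Iris→Machine M1 (71 min), Granite→Machine M5 (75 min) — total 60+71+75 = 206 min.
Row-greedy (each job in turn takes its cheapest remaining machine) gives 264 min, worse by 58.
Checked against all permutations: 206 min is optimal.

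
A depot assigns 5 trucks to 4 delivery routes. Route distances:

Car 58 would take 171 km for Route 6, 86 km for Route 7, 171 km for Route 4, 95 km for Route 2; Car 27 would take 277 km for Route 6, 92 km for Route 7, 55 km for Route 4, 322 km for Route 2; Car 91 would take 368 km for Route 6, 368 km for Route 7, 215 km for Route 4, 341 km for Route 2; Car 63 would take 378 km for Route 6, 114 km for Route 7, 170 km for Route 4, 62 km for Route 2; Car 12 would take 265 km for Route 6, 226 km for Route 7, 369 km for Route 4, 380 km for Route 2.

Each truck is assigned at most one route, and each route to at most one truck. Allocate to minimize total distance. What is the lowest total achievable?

Minimum total: 468 km

This is a one-to-one assignment (minimum-cost bipartite matching).
Optimal: Car 12→Route 6 (265 km), Car 58→Route 7 (86 km), Car 27→Route 4 (55 km), Car 63→Route 2 (62 km) — total 265+86+55+62 = 468 km.
Row-greedy (each truck in turn takes its cheapest remaining route) gives 860 km, worse by 392.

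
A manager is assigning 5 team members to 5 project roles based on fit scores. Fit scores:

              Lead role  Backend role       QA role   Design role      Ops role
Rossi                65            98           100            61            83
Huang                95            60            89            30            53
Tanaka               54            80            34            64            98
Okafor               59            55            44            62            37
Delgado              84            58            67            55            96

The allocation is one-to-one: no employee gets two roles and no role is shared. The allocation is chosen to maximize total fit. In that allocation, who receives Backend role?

Optimal: Rossi→QA role (100 pts), Huang→Lead role (95 pts), Tanaka→Backend role (80 pts), Okafor→Design role (62 pts), Delgado→Ops role (96 pts) — total 100+95+80+62+96 = 433 pts.
Max-entry greedy (repeatedly take the single best remaining cell) gives 413 pts, worse by 20.
Next-best assignment: Rossi→Backend role, Huang→QA role, Tanaka→Ops role, Okafor→Design role, Delgado→Lead role = 431 pts.
Checked against all permutations: 433 pts is optimal.
Tanaka's own top role is Ops role (98 pts), but forcing Tanaka→Ops role and reassigning the rest optimally gives only 431 pts — worse by 2.

Tanaka receives Backend role.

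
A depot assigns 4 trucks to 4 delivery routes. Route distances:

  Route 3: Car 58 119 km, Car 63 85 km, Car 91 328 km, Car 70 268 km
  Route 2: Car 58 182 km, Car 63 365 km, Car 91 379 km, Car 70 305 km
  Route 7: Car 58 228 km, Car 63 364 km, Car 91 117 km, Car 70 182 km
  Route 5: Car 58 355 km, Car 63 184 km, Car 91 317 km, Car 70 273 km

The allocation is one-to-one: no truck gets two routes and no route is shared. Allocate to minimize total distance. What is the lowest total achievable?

This is the linear assignment problem.
Optimal: Car 58→Route 2 (182 km), Car 63→Route 3 (85 km), Car 91→Route 7 (117 km), Car 70→Route 5 (273 km) — total 182+85+117+273 = 657 km.
Row-greedy (each truck in turn takes its cheapest remaining route) gives 725 km, worse by 68.
Next-best assignment: Car 58→Route 3, Car 63→Route 5, Car 91→Route 7, Car 70→Route 2 = 725 km.
Swapping Car 58↔Car 91 (Car 58→Route 7 228 km, Car 91→Route 2 379 km) adds 308.
No other one-to-one assignment undercuts 657 km.

Min total: 657 km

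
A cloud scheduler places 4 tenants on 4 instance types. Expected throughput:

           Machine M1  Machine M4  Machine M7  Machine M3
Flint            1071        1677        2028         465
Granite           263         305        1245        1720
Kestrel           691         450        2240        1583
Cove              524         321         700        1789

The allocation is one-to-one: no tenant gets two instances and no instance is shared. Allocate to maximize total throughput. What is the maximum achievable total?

Maximum total: 6161 ops/s

Optimal: Flint→Machine M4 (1677 ops/s), Granite→Machine M3 (1720 ops/s), Kestrel→Machine M7 (2240 ops/s), Cove→Machine M1 (524 ops/s) — total 1677+1720+2240+524 = 6161 ops/s.
Column-greedy (each instance in turn goes to its best remaining tenant) gives 4555 ops/s, worse by 1606.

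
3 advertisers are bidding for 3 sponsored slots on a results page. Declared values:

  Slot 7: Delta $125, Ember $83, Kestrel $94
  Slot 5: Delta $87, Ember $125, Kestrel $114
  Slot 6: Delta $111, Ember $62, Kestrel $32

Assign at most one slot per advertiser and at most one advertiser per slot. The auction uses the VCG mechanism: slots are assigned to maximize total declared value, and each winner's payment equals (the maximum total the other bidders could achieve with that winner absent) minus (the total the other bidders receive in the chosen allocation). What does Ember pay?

Ember pays $34.

Efficient allocation: Delta→Slot 6 ($111), Ember→Slot 5 ($125), Kestrel→Slot 7 ($94); total welfare W = $330.
Ember receives Slot 5 at value $125, so the others get W − 125 = $205.
Without Ember: best allocation of the remaining 2 bidders over all 3 slots is Delta→Slot 7 ($125), Kestrel→Slot 5 ($114), total $239.
VCG payment = (others' best without Ember) − (others' welfare with Ember) = 239 − 205 = $34.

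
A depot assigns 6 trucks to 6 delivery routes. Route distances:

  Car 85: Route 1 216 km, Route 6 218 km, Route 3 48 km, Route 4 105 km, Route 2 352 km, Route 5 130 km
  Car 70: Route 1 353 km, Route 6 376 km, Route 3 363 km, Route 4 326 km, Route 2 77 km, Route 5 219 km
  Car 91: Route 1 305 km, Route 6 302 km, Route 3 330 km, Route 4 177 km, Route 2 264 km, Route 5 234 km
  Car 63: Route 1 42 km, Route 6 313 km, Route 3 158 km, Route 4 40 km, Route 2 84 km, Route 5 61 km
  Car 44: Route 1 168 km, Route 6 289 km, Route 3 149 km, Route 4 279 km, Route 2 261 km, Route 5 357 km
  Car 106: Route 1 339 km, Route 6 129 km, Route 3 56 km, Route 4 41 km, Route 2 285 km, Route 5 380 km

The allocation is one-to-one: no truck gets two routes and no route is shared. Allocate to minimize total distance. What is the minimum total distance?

Optimal: Car 85→Route 3 (48 km), Car 70→Route 2 (77 km), Car 91→Route 4 (177 km), Car 63→Route 5 (61 km), Car 44→Route 1 (168 km), Car 106→Route 6 (129 km) — total 48+77+177+61+168+129 = 660 km.
Swapping Car 85↔Car 63 (Car 85→Route 5 130 km, Car 63→Route 3 158 km) adds 179.
Checked against all permutations: 660 km is optimal.

Minimum total: 660 km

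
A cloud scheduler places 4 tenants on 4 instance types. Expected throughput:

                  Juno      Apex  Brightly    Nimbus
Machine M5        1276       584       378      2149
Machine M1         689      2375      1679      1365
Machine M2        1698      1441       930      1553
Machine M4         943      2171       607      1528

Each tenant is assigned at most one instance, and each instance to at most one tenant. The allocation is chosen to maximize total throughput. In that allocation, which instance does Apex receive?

Apex receives Machine M4.

Treat this as an assignment problem: match each tenant to one instance.
Optimal: Juno→Machine M2 (1698 ops/s), Apex→Machine M4 (2171 ops/s), Brightly→Machine M1 (1679 ops/s), Nimbus→Machine M5 (2149 ops/s) — total 1698+2171+1679+2149 = 7697 ops/s.
Column-greedy (each instance in turn goes to its best remaining tenant) gives 6829 ops/s, worse by 868.
No other one-to-one assignment exceeds 7697 ops/s.
Apex's own top instance is Machine M1 (2375 ops/s), but forcing Apex→Machine M1 and reassigning the rest optimally gives only 6829 ops/s — worse by 868.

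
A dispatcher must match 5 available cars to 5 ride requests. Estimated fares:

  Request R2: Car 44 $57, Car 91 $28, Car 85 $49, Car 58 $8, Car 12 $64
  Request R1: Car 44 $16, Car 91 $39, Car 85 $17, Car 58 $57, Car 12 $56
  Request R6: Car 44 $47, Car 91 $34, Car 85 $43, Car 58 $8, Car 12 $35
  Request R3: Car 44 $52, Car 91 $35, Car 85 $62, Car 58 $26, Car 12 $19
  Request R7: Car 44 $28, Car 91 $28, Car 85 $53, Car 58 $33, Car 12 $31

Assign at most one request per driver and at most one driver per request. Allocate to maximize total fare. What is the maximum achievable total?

Maximum total: $260

Optimal: Car 44→Request R3 ($52), Car 91→Request R6 ($34), Car 85→Request R7 ($53), Car 58→Request R1 ($57), Car 12→Request R2 ($64) — total 52+34+53+57+64 = $260.
Column-greedy (each request in turn goes to its best remaining driver) gives $258, worse by 2.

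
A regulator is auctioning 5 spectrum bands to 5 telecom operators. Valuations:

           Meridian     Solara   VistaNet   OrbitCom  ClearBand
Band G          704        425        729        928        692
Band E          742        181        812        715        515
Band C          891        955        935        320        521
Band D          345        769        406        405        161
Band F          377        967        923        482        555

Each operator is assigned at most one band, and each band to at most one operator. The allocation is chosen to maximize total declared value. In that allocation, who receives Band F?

VistaNet receives Band F.

Optimal: Meridian→Band C ($891M), Solara→Band D ($769M), VistaNet→Band F ($923M), OrbitCom→Band G ($928M), ClearBand→Band E ($515M) — total 891+769+923+928+515 = $4026M.
Row-greedy (each operator in turn takes its best remaining band) gives $3759M, worse by 267.
Every other assignment is strictly worse.
VistaNet's own top band is Band C ($935M), but forcing VistaNet→Band C and reassigning the rest optimally gives only $3929M — worse by 97.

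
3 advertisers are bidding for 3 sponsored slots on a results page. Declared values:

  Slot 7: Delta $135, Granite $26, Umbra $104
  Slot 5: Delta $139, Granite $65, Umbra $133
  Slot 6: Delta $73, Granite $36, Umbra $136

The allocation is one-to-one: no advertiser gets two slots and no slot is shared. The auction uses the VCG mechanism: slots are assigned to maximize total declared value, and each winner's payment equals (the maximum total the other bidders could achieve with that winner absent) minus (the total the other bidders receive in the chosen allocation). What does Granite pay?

Efficient allocation: Delta→Slot 7 ($135), Granite→Slot 5 ($65), Umbra→Slot 6 ($136); total welfare W = $336.
Granite receives Slot 5 at value $65, so the others get W − 65 = $271.
Without Granite: best allocation of the remaining 2 bidders over all 3 slots is Delta→Slot 5 ($139), Umbra→Slot 6 ($136), total $275.
VCG payment = (others' best without Granite) − (others' welfare with Granite) = 275 − 271 = $4.

Granite pays $4.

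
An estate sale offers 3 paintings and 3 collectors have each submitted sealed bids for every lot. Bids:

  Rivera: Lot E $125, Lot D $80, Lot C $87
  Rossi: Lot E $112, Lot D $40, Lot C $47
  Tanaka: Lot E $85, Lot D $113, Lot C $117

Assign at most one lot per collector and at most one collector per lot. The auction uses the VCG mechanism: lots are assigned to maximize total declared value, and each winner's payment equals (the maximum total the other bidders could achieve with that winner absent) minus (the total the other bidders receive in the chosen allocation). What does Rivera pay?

Rivera pays $4.

Efficient allocation: Rivera→Lot C ($87), Rossi→Lot E ($112), Tanaka→Lot D ($113); total welfare W = $312.
Rivera receives Lot C at value $87, so the others get W − 87 = $225.
Without Rivera: best allocation of the remaining 2 bidders over all 3 lots is Rossi→Lot E ($112), Tanaka→Lot C ($117), total $229.
VCG payment = (others' best without Rivera) − (others' welfare with Rivera) = 229 − 225 = $4.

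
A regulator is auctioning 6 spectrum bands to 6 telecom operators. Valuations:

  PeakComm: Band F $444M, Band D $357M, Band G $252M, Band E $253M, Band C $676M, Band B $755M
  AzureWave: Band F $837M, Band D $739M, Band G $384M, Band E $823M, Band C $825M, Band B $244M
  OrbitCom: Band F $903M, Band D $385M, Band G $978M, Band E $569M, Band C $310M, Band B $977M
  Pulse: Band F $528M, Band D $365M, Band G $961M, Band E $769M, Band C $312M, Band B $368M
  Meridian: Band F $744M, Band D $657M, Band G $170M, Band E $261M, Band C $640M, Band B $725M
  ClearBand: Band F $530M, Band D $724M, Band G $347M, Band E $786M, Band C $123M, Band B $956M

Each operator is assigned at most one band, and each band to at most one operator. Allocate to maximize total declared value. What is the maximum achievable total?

Optimal: PeakComm→Band C ($676M), AzureWave→Band E ($823M), OrbitCom→Band F ($903M), Pulse→Band G ($961M), Meridian→Band D ($657M), ClearBand→Band B ($956M) — total 676+823+903+961+657+956 = $4976M.
Column-greedy (each band in turn goes to its best remaining operator) gives $4790M, worse by 186.
Swapping Meridian↔OrbitCom (Meridian→Band F $744M, OrbitCom→Band D $385M) loses 431.
Every other assignment is strictly worse.

Maximum total: $4976M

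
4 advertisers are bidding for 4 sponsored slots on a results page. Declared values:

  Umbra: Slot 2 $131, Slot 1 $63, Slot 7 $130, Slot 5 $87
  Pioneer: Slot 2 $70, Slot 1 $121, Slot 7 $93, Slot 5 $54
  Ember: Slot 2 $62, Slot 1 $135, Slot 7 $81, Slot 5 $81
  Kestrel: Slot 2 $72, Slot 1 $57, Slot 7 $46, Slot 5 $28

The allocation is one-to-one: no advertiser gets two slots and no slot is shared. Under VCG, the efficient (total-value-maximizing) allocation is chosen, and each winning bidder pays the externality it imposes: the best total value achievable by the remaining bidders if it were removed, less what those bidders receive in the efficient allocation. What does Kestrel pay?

Efficient allocation: Umbra→Slot 7 ($130), Pioneer→Slot 1 ($121), Ember→Slot 5 ($81), Kestrel→Slot 2 ($72); total welfare W = $404.
Kestrel receives Slot 2 at value $72, so the others get W − 72 = $332.
Without Kestrel: best allocation of the remaining 3 bidders over all 4 slots is Umbra→Slot 2 ($131), Pioneer→Slot 7 ($93), Ember→Slot 1 ($135), total $359.
VCG payment = (others' best without Kestrel) − (others' welfare with Kestrel) = 359 − 332 = $27.

Kestrel pays $27.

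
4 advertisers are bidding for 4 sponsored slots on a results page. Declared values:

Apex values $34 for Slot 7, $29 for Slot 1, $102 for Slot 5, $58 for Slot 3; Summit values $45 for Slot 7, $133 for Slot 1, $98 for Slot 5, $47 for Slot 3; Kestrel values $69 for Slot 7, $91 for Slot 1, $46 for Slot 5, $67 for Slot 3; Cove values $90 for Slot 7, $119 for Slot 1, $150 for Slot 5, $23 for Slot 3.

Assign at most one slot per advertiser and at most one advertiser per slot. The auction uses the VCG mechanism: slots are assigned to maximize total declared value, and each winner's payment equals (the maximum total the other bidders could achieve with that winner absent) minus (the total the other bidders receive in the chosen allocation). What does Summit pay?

Efficient allocation: Apex→Slot 3 ($58), Summit→Slot 1 ($133), Kestrel→Slot 7 ($69), Cove→Slot 5 ($150); total welfare W = $410.
Summit receives Slot 1 at value $133, so the others get W − 133 = $277.
Without Summit: best allocation of the remaining 3 bidders over all 4 slots is Apex→Slot 3 ($58), Kestrel→Slot 1 ($91), Cove→Slot 5 ($150), total $299.
VCG payment = (others' best without Summit) − (others' welfare with Summit) = 299 − 277 = $22.

Summit pays $22.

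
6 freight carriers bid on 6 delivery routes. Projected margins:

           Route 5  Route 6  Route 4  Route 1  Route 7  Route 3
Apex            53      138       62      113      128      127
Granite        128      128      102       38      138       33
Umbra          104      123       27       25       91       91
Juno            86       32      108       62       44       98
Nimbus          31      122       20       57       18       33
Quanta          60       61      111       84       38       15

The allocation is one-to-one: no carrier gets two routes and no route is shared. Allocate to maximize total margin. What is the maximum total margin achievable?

This is a one-to-one assignment (maximum-weight bipartite matching).
Optimal: Apex→Route 1 ($113k), Granite→Route 7 ($138k), Umbra→Route 5 ($104k), Juno→Route 3 ($98k), Nimbus→Route 6 ($122k), Quanta→Route 4 ($111k) — total 113+138+104+98+122+111 = $686k.

Max total: $686k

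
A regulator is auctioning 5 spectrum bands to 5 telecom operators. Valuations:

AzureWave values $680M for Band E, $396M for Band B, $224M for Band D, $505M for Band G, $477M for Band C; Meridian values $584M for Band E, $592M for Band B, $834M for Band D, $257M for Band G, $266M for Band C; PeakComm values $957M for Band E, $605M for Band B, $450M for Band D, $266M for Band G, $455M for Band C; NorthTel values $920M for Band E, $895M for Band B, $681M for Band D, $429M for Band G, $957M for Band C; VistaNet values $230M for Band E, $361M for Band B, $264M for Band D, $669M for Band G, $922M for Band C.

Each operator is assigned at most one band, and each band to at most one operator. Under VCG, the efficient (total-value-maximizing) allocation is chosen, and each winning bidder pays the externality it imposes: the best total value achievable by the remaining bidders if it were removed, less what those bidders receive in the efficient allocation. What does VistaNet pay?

Efficient allocation: AzureWave→Band G ($505M), Meridian→Band D ($834M), PeakComm→Band E ($957M), NorthTel→Band B ($895M), VistaNet→Band C ($922M); total welfare W = $4113M.
VistaNet receives Band C at value $922M, so the others get W − 922 = $3191M.
Without VistaNet: best allocation of the remaining 4 bidders over all 5 bands is AzureWave→Band G ($505M), Meridian→Band D ($834M), PeakComm→Band E ($957M), NorthTel→Band C ($957M), total $3253M.
VCG payment = (others' best without VistaNet) − (others' welfare with VistaNet) = 3253 − 3191 = $62M.

VistaNet pays $62M.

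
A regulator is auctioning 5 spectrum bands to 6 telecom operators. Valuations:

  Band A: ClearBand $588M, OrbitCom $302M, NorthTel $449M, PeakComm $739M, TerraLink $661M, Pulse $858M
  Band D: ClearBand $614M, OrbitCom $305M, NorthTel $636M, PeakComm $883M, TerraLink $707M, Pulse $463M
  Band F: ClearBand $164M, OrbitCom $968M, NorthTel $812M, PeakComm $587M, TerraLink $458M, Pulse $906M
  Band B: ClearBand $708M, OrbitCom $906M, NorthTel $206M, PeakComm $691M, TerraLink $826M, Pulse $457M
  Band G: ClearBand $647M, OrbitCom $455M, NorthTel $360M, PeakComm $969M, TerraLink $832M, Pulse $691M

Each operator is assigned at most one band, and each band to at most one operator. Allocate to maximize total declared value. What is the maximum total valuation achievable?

Optimal: Pulse→Band A ($858M), PeakComm→Band D ($883M), NorthTel→Band F ($812M), OrbitCom→Band B ($906M), TerraLink→Band G ($832M) — total 858+883+812+906+832 = $4291M.
Max-entry greedy (repeatedly take the single best remaining cell) gives $4257M, worse by 34.
No other one-to-one assignment exceeds $4291M.

Maximum total: $4291M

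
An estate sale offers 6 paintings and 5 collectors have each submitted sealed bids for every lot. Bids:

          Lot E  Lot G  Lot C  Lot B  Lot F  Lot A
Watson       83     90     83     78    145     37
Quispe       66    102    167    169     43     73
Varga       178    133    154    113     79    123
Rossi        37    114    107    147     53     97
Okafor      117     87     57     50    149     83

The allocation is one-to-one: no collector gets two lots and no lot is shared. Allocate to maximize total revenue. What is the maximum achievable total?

Max total: $731

This is a one-to-one assignment (maximum-weight bipartite matching).
Optimal: Watson→Lot G ($90), Quispe→Lot C ($167), Varga→Lot E ($178), Rossi→Lot B ($147), Okafor→Lot F ($149) — total 90+167+178+147+149 = $731.
Row-greedy (each collector in turn takes its best remaining lot) gives $689, worse by 42.
Next-best assignment: Watson→Lot F, Quispe→Lot C, Varga→Lot E, Rossi→Lot B, Okafor→Lot G = $724.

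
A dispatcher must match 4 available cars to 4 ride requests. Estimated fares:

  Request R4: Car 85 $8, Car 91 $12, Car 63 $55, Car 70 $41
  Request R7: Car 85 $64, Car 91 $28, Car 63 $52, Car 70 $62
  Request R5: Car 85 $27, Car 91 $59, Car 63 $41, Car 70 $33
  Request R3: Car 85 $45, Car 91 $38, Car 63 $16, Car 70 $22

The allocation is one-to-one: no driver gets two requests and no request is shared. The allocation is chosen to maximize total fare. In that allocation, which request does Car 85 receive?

Optimal: Car 85→Request R3 ($45), Car 91→Request R5 ($59), Car 63→Request R4 ($55), Car 70→Request R7 ($62) — total 45+59+55+62 = $221.
Column-greedy (each request in turn goes to its best remaining driver) gives $200, worse by 21.
Next-best assignment: Car 85→Request R7, Car 91→Request R5, Car 63→Request R4, Car 70→Request R3 = $200.
Swapping Car 91↔Car 85 (Car 91→Request R3 $38, Car 85→Request R5 $27) loses 39.
Car 85's own top request is Request R7 ($64), but forcing Car 85→Request R7 and reassigning the rest optimally gives only $200 — worse by 21.

Car 85 receives Request R3.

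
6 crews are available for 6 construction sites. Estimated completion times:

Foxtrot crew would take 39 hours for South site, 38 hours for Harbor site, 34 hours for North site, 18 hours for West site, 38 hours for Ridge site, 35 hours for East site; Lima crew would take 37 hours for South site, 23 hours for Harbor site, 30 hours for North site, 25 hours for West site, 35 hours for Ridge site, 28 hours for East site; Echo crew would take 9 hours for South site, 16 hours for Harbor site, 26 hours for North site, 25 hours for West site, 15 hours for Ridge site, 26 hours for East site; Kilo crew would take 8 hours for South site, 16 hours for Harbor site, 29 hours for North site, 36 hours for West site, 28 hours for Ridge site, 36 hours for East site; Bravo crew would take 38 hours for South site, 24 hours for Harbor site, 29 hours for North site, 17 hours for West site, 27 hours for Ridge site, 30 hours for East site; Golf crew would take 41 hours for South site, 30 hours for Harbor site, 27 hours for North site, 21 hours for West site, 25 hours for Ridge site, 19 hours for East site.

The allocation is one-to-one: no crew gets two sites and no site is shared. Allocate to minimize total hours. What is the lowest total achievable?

Min total: 112 hours

Optimal: Foxtrot crew→West site (18 hours), Lima crew→Harbor site (23 hours), Echo crew→Ridge site (15 hours), Kilo crew→South site (8 hours), Bravo crew→North site (29 hours), Golf crew→East site (19 hours) — total 18+23+15+8+29+19 = 112 hours.
Min-entry greedy (repeatedly take the single cheapest remaining cell) gives 116 hours, worse by 4.
Next-best assignment: Foxtrot crew→West site, Lima crew→North site, Echo crew→Ridge site, Kilo crew→South site, Bravo crew→Harbor site, Golf crew→East site = 114 hours.
Every other assignment is strictly worse.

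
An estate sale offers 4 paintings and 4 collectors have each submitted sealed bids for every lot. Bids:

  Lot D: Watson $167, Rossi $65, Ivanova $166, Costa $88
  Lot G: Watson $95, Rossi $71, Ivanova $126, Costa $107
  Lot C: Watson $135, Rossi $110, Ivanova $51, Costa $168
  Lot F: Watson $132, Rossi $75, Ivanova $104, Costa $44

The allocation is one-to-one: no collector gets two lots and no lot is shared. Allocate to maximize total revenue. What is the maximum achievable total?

This is the linear assignment problem.
Optimal: Watson→Lot F ($132), Rossi→Lot G ($71), Ivanova→Lot D ($166), Costa→Lot C ($168) — total 132+71+166+168 = $537.
Max-entry greedy (repeatedly take the single best remaining cell) gives $536, worse by 1.
Next-best assignment: Watson→Lot D, Rossi→Lot F, Ivanova→Lot G, Costa→Lot C = $536.
Every other assignment is strictly worse.

Maximum total: $537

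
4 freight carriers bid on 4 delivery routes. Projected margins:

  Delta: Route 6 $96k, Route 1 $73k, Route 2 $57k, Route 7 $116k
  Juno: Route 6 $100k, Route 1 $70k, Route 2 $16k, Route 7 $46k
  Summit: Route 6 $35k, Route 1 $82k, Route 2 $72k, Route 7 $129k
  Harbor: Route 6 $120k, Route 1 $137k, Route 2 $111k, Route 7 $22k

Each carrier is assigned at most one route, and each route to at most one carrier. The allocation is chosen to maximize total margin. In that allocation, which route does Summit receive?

Summit receives Route 2.

Optimal: Delta→Route 7 ($116k), Juno→Route 6 ($100k), Summit→Route 2 ($72k), Harbor→Route 1 ($137k) — total 116+100+72+137 = $425k.
Max-entry greedy (repeatedly take the single best remaining cell) gives $423k, worse by 2.
Every other assignment is strictly worse.
Summit's own top route is Route 7 ($129k), but forcing Summit→Route 7 and reassigning the rest optimally gives only $423k — worse by 2.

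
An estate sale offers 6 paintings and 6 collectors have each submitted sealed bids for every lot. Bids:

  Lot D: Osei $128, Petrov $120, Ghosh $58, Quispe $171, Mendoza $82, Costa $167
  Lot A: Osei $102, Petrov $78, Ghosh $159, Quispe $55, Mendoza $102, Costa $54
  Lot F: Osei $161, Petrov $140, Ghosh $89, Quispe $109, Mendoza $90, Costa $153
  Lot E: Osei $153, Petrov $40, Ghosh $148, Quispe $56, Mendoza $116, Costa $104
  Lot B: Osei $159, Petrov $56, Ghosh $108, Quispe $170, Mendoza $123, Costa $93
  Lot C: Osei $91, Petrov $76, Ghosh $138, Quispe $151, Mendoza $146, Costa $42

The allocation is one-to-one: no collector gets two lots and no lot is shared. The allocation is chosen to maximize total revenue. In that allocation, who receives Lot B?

Optimal: Osei→Lot E ($153), Petrov→Lot F ($140), Ghosh→Lot A ($159), Quispe→Lot B ($170), Mendoza→Lot C ($146), Costa→Lot D ($167) — total 153+140+159+170+146+167 = $935.
Row-greedy (each collector in turn takes its best remaining lot) gives $860, worse by 75.
Swapping Ghosh↔Quispe (Ghosh→Lot B $108, Quispe→Lot A $55) loses 166.
Quispe's own top lot is Lot D ($171), but forcing Quispe→Lot D and reassigning the rest optimally gives only $879 — worse by 56.

Quispe receives Lot B.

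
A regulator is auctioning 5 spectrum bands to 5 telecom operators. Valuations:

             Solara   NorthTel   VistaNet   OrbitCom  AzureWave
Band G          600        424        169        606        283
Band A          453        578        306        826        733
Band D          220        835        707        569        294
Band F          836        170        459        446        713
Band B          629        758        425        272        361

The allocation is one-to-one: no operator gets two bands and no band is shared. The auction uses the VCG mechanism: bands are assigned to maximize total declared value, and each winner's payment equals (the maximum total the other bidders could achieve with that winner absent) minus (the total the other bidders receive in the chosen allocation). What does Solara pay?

Solara pays $200M.

Efficient allocation: Solara→Band F ($836M), NorthTel→Band B ($758M), VistaNet→Band D ($707M), OrbitCom→Band G ($606M), AzureWave→Band A ($733M); total welfare W = $3640M.
Solara receives Band F at value $836M, so the others get W − 836 = $2804M.
Without Solara: best allocation of the remaining 4 bidders over all 5 bands is NorthTel→Band B ($758M), VistaNet→Band D ($707M), OrbitCom→Band A ($826M), AzureWave→Band F ($713M), total $3004M.
VCG payment = (others' best without Solara) − (others' welfare with Solara) = 3004 − 2804 = $200M.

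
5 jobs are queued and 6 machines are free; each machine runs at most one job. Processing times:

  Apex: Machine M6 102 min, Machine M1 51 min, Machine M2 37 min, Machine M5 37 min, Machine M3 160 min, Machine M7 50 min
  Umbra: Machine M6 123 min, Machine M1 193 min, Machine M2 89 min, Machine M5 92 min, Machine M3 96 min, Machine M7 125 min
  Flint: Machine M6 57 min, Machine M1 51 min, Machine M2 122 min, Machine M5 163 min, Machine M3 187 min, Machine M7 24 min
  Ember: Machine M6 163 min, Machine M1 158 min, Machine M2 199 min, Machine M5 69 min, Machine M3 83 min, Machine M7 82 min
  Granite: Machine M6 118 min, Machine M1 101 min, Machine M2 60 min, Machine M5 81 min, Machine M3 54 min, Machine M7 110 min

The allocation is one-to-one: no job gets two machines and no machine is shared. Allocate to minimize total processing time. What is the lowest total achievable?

Min total: 287 min

Treat this as an assignment problem: match each job to one machine.
Optimal: Apex→Machine M1 (51 min), Umbra→Machine M2 (89 min), Flint→Machine M7 (24 min), Ember→Machine M5 (69 min), Granite→Machine M3 (54 min) — total 51+89+24+69+54 = 287 min.
Column-greedy (each machine in turn goes to its cheapest remaining job) gives 333 min, worse by 46.
Next-best assignment: Apex→Machine M1, Umbra→Machine M3, Flint→Machine M7, Ember→Machine M5, Granite→Machine M2 = 300 min.
Every other assignment is strictly worse.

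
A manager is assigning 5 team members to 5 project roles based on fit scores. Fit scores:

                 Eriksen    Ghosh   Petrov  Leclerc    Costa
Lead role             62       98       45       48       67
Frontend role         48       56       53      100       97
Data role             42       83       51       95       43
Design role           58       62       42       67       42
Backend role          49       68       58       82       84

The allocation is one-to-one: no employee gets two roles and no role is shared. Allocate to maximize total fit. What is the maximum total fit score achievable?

Maximum total: 406 pts

Treat this as an assignment problem: match each employee to one role.
Optimal: Eriksen→Design role (58 pts), Ghosh→Lead role (98 pts), Petrov→Backend role (58 pts), Leclerc→Data role (95 pts), Costa→Frontend role (97 pts) — total 58+98+58+95+97 = 406 pts.
Max-entry greedy (repeatedly take the single best remaining cell) gives 391 pts, worse by 15.
Next-best assignment: Eriksen→Design role, Ghosh→Lead role, Petrov→Data role, Leclerc→Frontend role, Costa→Backend role = 391 pts.
Every other assignment is strictly worse.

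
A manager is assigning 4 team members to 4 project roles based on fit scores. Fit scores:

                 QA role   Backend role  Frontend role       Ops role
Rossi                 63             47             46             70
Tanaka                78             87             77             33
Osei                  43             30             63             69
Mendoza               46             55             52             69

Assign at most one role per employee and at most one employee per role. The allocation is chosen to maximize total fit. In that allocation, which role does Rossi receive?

Optimal: Rossi→QA role (63 pts), Tanaka→Backend role (87 pts), Osei→Frontend role (63 pts), Mendoza→Ops role (69 pts) — total 63+87+63+69 = 282 pts.
Checked against all permutations: 282 pts is optimal.
Rossi's own top role is Ops role (70 pts), but forcing Rossi→Ops role and reassigning the rest optimally gives only 266 pts — worse by 16.

Rossi receives QA role.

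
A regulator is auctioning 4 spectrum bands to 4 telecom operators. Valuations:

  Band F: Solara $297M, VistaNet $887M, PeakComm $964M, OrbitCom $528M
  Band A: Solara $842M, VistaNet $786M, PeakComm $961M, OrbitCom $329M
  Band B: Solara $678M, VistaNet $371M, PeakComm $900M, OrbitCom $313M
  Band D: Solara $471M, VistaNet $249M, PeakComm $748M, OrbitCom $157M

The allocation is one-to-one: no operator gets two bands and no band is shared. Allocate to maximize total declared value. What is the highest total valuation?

Maximum total: $2790M

Optimal: Solara→Band A ($842M), VistaNet→Band F ($887M), PeakComm→Band D ($748M), OrbitCom→Band B ($313M) — total 842+887+748+313 = $2790M.
Swapping OrbitCom↔Solara (OrbitCom→Band A $329M, Solara→Band B $678M) loses 148.
No other one-to-one assignment exceeds $2790M.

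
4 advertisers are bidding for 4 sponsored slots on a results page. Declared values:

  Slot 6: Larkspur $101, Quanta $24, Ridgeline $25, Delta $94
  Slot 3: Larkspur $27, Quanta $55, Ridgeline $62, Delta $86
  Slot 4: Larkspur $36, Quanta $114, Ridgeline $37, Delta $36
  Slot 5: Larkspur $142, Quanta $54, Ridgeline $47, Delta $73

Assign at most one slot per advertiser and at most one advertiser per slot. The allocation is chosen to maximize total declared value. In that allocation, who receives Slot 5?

Larkspur receives Slot 5.

Treat this as an assignment problem: match each advertiser to one slot.
Optimal: Larkspur→Slot 5 ($142), Quanta→Slot 4 ($114), Ridgeline→Slot 3 ($62), Delta→Slot 6 ($94) — total 142+114+62+94 = $412.
Column-greedy (each slot in turn goes to its best remaining advertiser) gives $348, worse by 64.
Next-best assignment: Larkspur→Slot 5, Quanta→Slot 4, Ridgeline→Slot 6, Delta→Slot 3 = $367.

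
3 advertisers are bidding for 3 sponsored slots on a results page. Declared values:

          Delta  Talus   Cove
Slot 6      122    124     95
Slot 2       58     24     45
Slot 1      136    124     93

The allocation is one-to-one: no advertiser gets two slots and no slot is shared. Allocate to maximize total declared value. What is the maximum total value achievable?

Max total: $305

This is a one-to-one assignment (maximum-weight bipartite matching).
Optimal: Delta→Slot 1 ($136), Talus→Slot 6 ($124), Cove→Slot 2 ($45) — total 136+124+45 = $305.
Column-greedy (each slot in turn goes to its best remaining advertiser) gives $275, worse by 30.
No other one-to-one assignment exceeds $305.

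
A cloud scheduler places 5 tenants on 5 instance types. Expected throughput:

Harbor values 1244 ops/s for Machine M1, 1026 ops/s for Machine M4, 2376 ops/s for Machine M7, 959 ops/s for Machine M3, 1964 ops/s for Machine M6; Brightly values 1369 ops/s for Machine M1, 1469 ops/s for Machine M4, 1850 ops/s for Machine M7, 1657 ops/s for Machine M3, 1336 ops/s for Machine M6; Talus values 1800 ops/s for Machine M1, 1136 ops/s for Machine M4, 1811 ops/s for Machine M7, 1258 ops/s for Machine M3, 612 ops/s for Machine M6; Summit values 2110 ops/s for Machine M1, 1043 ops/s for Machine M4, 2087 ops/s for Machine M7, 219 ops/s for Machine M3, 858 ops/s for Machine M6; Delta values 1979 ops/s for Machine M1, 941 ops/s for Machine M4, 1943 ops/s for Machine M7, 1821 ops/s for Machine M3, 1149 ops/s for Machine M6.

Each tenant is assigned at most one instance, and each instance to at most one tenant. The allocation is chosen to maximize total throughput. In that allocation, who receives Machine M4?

This is the linear assignment problem.
Optimal: Harbor→Machine M6 (1964 ops/s), Brightly→Machine M4 (1469 ops/s), Talus→Machine M7 (1811 ops/s), Summit→Machine M1 (2110 ops/s), Delta→Machine M3 (1821 ops/s) — total 1964+1469+1811+2110+1821 = 9175 ops/s.
Max-entry greedy (repeatedly take the single best remaining cell) gives 8388 ops/s, worse by 787.
No other one-to-one assignment exceeds 9175 ops/s.
Brightly's own top instance is Machine M7 (1850 ops/s), but forcing Brightly→Machine M7 and reassigning the rest optimally gives only 8881 ops/s — worse by 294.

Brightly receives Machine M4.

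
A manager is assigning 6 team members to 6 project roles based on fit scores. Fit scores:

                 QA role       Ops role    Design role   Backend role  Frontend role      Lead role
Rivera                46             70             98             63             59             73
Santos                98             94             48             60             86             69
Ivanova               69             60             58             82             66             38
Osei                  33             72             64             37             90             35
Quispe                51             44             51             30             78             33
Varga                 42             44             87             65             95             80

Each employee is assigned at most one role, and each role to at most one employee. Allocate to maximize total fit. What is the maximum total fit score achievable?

Max total: 508 pts

This is a one-to-one assignment (maximum-weight bipartite matching).
Optimal: Rivera→Design role (98 pts), Santos→QA role (98 pts), Ivanova→Backend role (82 pts), Osei→Ops role (72 pts), Quispe→Frontend role (78 pts), Varga→Lead role (80 pts) — total 98+98+82+72+78+80 = 508 pts.
Next-best assignment: Rivera→Design role, Santos→Ops role, Ivanova→Backend role, Osei→Frontend role, Quispe→QA role, Varga→Lead role = 495 pts.
Checked against all permutations: 508 pts is optimal.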